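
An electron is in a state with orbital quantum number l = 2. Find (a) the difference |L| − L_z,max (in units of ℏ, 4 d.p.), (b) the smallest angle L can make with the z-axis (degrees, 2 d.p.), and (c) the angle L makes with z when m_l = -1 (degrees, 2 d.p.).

|L| − L_z,max = (√6 − 2)ℏ ≈ 0.4495ℏ.
cos θ_min = 2/√6, so θ_min ≈ 35.26°.
For m_l = -1: cos θ = -1/√6, θ ≈ 114.09°.

|L|−L_z,max ≈ 0.4495ℏ; θ_min ≈ 35.26°; θ(m_l=-1) ≈ 114.09°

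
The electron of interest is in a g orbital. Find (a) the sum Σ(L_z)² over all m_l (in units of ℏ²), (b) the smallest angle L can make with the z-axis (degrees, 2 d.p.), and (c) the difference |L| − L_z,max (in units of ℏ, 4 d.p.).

Σ(L_z)² = 60 ℏ²; θ_min ≈ 26.57°; |L|−L_z,max ≈ 0.4721ℏ

A g state has l = 4.
Σ m_l² = 60, so Σ(L_z)² = 60 ℏ².
cos θ_min = 4/√20, so θ_min ≈ 26.57°.
|L| − L_z,max = (2√5 − 4)ℏ ≈ 0.4721ℏ.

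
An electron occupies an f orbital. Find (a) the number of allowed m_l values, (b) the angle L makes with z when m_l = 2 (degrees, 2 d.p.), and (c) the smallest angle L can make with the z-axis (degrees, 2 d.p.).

7 values; θ(m_l=2) ≈ 54.74°; θ_min ≈ 30.00°

An f state has l = 3.
There are 2l+1 = 7 values of m_l.
For m_l = 2: cos θ = 2/√12, θ ≈ 54.74°.
cos θ_min = 3/√12, so θ_min ≈ 30.00°.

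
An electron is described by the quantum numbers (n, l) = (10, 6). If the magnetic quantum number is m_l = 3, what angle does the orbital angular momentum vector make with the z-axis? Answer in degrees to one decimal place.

θ ≈ 62.4°

|L|² = l(l+1)ℏ² = 42ℏ², so |L| = √42 ℏ.
L_z = m_l ℏ = 3ℏ.
cos θ = L_z/|L| = 3/√42, so θ ≈ 62.4°.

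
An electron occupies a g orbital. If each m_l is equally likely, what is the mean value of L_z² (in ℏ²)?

For a g orbital, l = 4.
m_l runs from −4 to 4, i.e. {-4, -3, -2, -1, 0, 1, 2, 3, 4}.
⟨L_z²⟩ = ℏ²·l(l+1)/3 = 6.667ℏ².

⟨L_z²⟩ = 6.667 ℏ²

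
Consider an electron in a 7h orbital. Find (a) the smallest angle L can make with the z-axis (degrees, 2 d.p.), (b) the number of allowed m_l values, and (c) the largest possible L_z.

For 7h, l = 5.
cos θ_min = 5/√30, so θ_min ≈ 24.09°.
There are 2l+1 = 11 values of m_l.
L_z,max = lℏ = 5ℏ.

θ_min ≈ 24.09°; 11 values; L_z,max = 5ℏ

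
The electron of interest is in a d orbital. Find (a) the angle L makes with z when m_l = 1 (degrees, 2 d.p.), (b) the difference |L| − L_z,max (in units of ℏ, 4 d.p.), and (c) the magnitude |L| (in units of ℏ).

For a d orbital, l = 2.
For m_l = 1: cos θ = 1/√6, θ ≈ 65.91°.
|L| − L_z,max = (√6 − 2)ℏ ≈ 0.4495ℏ.
|L| = ℏ√(2·3) = √6 ℏ ≈ 2.449ℏ.

θ(m_l=1) ≈ 65.91°; |L|−L_z,max ≈ 0.4495ℏ; |L| = √6 ℏ ≈ 2.449ℏ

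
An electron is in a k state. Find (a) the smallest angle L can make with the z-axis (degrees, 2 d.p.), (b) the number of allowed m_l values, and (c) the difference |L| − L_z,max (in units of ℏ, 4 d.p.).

θ_min ≈ 20.70°; 15 values; |L|−L_z,max ≈ 0.4833ℏ

A k state has l = 7.
cos θ_min = 7/√56, so θ_min ≈ 20.70°.
There are 2l+1 = 15 values of m_l.
|L| − L_z,max = (2√14 − 7)ℏ ≈ 0.4833ℏ.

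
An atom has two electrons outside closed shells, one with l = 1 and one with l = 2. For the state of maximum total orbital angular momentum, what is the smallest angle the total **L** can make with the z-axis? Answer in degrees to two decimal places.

θ_min ≈ 30.00°

The total orbital quantum number L ranges from |l₁ − l₂| to l₁ + l₂ in integer steps.
L ∈ {1, 2, 3}.
The maximum is L = 3, with |L_tot| = ℏ√(3·4) = 2√3 ℏ.
The minimum angle with z is arccos(3/√12) ≈ 30.00°.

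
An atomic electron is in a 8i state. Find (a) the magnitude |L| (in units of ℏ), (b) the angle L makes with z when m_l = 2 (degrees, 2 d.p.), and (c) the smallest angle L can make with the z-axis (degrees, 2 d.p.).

|L| = √42 ℏ ≈ 6.481ℏ; θ(m_l=2) ≈ 72.02°; θ_min ≈ 22.21°

8i means n = 8, l = 6.
|L| = ℏ√(6·7) = √42 ℏ ≈ 6.481ℏ.
For m_l = 2: cos θ = 2/√42, θ ≈ 72.02°.
cos θ_min = 6/√42, so θ_min ≈ 22.21°.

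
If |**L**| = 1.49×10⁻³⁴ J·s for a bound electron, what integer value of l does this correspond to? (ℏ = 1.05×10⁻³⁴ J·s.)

l = 1

Dividing by ℏ: |L|/ℏ ≈ 1.419.
l(l+1) ≈ 1.419² ≈ 2.01, so l = 1.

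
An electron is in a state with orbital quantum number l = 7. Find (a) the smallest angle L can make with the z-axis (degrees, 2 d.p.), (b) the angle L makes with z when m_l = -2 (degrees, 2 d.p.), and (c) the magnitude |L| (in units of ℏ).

θ_min ≈ 20.70°; θ(m_l=-2) ≈ 105.50°; |L| = 2√14 ℏ ≈ 7.483ℏ

cos θ_min = 7/√56, so θ_min ≈ 20.70°.
For m_l = -2: cos θ = -2/√56, θ ≈ 105.50°.
|L| = ℏ√(7·8) = 2√14 ℏ ≈ 7.483ℏ.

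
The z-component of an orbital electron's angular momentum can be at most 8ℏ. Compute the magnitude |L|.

|L| = 6√2 ℏ ≈ 8.485ℏ

Since max m_l = l, l = 8.
|L| = √(l(l+1)) ℏ = 6√2 ℏ.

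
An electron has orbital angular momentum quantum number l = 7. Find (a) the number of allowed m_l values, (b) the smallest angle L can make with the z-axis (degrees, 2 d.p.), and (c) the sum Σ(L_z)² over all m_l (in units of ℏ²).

15 values; θ_min ≈ 20.70°; Σ(L_z)² = 280 ℏ²

There are 2l+1 = 15 values of m_l.
cos θ_min = 7/√56, so θ_min ≈ 20.70°.
Σ m_l² = 280, so Σ(L_z)² = 280 ℏ².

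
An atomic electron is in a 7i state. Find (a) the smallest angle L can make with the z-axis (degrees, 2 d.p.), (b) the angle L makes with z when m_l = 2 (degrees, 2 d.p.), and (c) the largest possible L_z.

For 7i, l = 6.
cos θ_min = 6/√42, so θ_min ≈ 22.21°.
For m_l = 2: cos θ = 2/√42, θ ≈ 72.02°.
L_z,max = lℏ = 6ℏ.

θ_min ≈ 22.21°; θ(m_l=2) ≈ 72.02°; L_z,max = 6ℏ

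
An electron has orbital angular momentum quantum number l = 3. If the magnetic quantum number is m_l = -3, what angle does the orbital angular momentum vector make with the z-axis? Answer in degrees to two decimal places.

θ ≈ 150.00°

|L|² = l(l+1)ℏ² = 12ℏ², so |L| = 2√3 ℏ.
L_z = m_l ℏ = −3ℏ.
cos θ = L_z/|L| = -3/√12, so θ ≈ 150.00°.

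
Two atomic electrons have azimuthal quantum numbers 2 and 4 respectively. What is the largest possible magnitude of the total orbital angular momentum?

Angular momentum addition gives L = |l₁ − l₂|, …, l₁ + l₂.
Allowed values: L = 2, 3, 4, 5, 6.
The largest magnitude corresponds to L = 6: |L_tot| = ℏ√(6·7) = √42 ℏ.

|L_tot|_max = √42 ℏ ≈ 6.481ℏ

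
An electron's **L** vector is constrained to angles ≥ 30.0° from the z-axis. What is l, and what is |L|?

At minimum angle, m_l = l, so cos θ = l/√(l(l+1)); cos²θ = l/(l+1) = 0.7500.
Thus l = 0.7500/(1 − 0.7500) ≈ 3.
Then |L| = ℏ√(3·4) = 2√3 ℏ.

l = 3, |L| = 2√3 ℏ ≈ 3.464ℏ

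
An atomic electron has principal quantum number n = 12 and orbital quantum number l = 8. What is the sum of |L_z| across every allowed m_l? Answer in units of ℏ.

Σ|L_z| = 72 ℏ

m_l ∈ {-8, -7, -6, -5, -4, -3, -2, -1, 0, 1, 2, 3, 4, 5, 6, 7, 8}.
Σ|m_l| = 2·8(8+1)/2 = 72.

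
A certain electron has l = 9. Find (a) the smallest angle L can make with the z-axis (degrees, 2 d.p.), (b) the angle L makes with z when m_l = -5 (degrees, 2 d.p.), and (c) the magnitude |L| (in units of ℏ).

cos θ_min = 9/√90, so θ_min ≈ 18.43°.
For m_l = -5: cos θ = -5/√90, θ ≈ 121.81°.
|L| = ℏ√(9·10) = 3√10 ℏ ≈ 9.487ℏ.

θ_min ≈ 18.43°; θ(m_l=-5) ≈ 121.81°; |L| = 3√10 ℏ ≈ 9.487ℏ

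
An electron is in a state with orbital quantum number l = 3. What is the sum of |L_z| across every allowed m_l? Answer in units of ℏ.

m_l runs from −3 to 3, i.e. {-3, -2, -1, 0, 1, 2, 3}.
Σ|m_l| = 2·3(3+1)/2 = 12.

Σ|L_z| = 12 ℏ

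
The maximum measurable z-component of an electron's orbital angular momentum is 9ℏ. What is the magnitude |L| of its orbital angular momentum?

L_z,max = lℏ, so l = 9.
|L| = √(l(l+1)) ℏ = 3√10 ℏ.

|L| = 3√10 ℏ ≈ 9.487ℏ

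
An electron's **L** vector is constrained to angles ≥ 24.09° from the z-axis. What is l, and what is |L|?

At minimum angle, m_l = l, so cos θ = l/√(l(l+1)); cos²θ = l/(l+1) = 0.8334.
Solving: l = 5.
Then |L| = ℏ√(5·6) = √30 ℏ.

l = 5, |L| = √30 ℏ ≈ 5.477ℏ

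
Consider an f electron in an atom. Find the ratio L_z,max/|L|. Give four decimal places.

L_z,max/|L| = 0.8660

The letter f corresponds to l = 3.
|L| = 2√3 ℏ ≈ 3.4641ℏ, while L_z,max = lℏ = 3ℏ.
L_z,max/|L| = 3/√12 = 0.8660.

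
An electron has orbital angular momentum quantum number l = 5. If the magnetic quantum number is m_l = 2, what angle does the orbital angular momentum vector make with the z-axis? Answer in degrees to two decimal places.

|L|² = l(l+1)ℏ² = 30ℏ², so |L| = √30 ℏ.
L_z = m_l ℏ = 2ℏ.
cos θ = L_z/|L| = 2/√30, so θ ≈ 68.58°.

θ ≈ 68.58°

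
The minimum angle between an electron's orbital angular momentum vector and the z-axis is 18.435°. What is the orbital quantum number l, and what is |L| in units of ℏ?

cos²θ_min = l/(l+1) = 0.9000.
Solving: l = 9.
Then |L| = ℏ√(9·10) = 3√10 ℏ.

l = 9, |L| = 3√10 ℏ ≈ 9.487ℏ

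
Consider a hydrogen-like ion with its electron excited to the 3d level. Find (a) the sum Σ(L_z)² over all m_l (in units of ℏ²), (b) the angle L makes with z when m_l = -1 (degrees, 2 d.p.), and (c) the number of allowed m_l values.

Σ(L_z)² = 10 ℏ²; θ(m_l=-1) ≈ 114.09°; 5 values

The 3d level has l = 2.
Σ m_l² = 10, so Σ(L_z)² = 10 ℏ².
For m_l = -1: cos θ = -1/√6, θ ≈ 114.09°.
There are 2l+1 = 5 values of m_l.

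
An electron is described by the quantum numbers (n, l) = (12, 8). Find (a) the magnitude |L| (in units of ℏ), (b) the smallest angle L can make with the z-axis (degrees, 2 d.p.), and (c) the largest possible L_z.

|L| = ℏ√(8·9) = 6√2 ℏ ≈ 8.485ℏ.
cos θ_min = 8/√72, so θ_min ≈ 19.47°.
L_z,max = lℏ = 8ℏ.

|L| = 6√2 ℏ ≈ 8.485ℏ; θ_min ≈ 19.47°; L_z,max = 8ℏ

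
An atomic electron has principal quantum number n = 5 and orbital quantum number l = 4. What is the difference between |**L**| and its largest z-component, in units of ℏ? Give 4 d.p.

|L| = 2√5 ℏ ≈ 4.4721ℏ, while L_z,max = lℏ = 4ℏ.
The difference is (2√5 − 4)ℏ ≈ 0.4721ℏ.

|L| − L_z,max ≈ 0.4721ℏ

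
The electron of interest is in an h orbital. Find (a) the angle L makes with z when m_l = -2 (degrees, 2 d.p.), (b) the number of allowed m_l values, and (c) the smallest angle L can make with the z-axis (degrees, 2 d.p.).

θ(m_l=-2) ≈ 111.42°; 11 values; θ_min ≈ 24.09°

An h state has l = 5.
For m_l = -2: cos θ = -2/√30, θ ≈ 111.42°.
There are 2l+1 = 11 values of m_l.
cos θ_min = 5/√30, so θ_min ≈ 24.09°.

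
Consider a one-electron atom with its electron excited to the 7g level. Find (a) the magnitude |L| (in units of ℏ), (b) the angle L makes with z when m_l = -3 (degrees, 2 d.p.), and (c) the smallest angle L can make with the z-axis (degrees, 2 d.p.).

The 7g level has l = 4.
|L| = ℏ√(4·5) = 2√5 ℏ ≈ 4.472ℏ.
For m_l = -3: cos θ = -3/√20, θ ≈ 132.13°.
cos θ_min = 4/√20, so θ_min ≈ 26.57°.

|L| = 2√5 ℏ ≈ 4.472ℏ; θ(m_l=-3) ≈ 132.13°; θ_min ≈ 26.57°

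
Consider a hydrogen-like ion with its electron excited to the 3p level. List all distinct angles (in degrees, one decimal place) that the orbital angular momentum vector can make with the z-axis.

θ ∈ {45.0°, 90.0°, 135.0°}

The 3p level has l = 1.
|L| = √(l(l+1)) ℏ = √2 ℏ.
cos θ = m_l/√2 for each m_l ∈ {-1, 0, 1}.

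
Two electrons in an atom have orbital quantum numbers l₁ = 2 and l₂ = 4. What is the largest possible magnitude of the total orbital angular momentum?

|L_tot|_max = √42 ℏ ≈ 6.481ℏ

Angular momentum addition gives L = |l₁ − l₂|, …, l₁ + l₂.
L ∈ {2, 3, 4, 5, 6}.
The largest magnitude corresponds to L = 6: |L_tot| = ℏ√(6·7) = √42 ℏ.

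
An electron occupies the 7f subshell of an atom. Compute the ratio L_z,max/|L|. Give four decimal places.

L_z,max/|L| = 0.8660

For 7f, l = 3.
|L| = 2√3 ℏ ≈ 3.4641ℏ, while L_z,max = lℏ = 3ℏ.
L_z,max/|L| = 3/√12 = 0.8660.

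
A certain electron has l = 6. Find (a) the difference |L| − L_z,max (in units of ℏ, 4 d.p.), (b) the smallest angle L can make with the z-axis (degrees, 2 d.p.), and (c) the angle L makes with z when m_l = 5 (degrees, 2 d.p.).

|L|−L_z,max ≈ 0.4807ℏ; θ_min ≈ 22.21°; θ(m_l=5) ≈ 39.51°

|L| − L_z,max = (√42 − 6)ℏ ≈ 0.4807ℏ.
cos θ_min = 6/√42, so θ_min ≈ 22.21°.
For m_l = 5: cos θ = 5/√42, θ ≈ 39.51°.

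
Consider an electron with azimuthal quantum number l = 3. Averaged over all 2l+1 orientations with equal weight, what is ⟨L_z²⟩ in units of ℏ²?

m_l runs from −3 to 3, i.e. {-3, -2, -1, 0, 1, 2, 3}.
⟨L_z²⟩ = ℏ²·l(l+1)/3 = 4ℏ².

⟨L_z²⟩ = 4 ℏ²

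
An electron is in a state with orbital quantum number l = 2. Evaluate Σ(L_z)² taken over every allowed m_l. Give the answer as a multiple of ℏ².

Σ(L_z)² = 10 ℏ²

m_l runs from −2 to 2, i.e. {-2, -1, 0, 1, 2}.
Σ m_l² = 2·(1 + 4) = 10.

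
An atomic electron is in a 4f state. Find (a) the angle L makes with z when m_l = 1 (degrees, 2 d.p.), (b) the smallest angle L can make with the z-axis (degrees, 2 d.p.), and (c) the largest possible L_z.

4f means n = 4, l = 3.
For m_l = 1: cos θ = 1/√12, θ ≈ 73.22°.
cos θ_min = 3/√12, so θ_min ≈ 30.00°.
L_z,max = lℏ = 3ℏ.

θ(m_l=1) ≈ 73.22°; θ_min ≈ 30.00°; L_z,max = 3ℏ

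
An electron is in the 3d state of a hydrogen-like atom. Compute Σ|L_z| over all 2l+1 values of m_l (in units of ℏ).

For 3d, l = 2.
m_l ∈ {-2, -1, 0, 1, 2}.
Σ|m_l| = 2(1+2+…+2) = 6.

Σ|L_z| = 6 ℏ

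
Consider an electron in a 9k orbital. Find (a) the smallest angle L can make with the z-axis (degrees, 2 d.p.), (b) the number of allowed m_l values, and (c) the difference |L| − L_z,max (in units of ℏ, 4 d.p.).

θ_min ≈ 20.70°; 15 values; |L|−L_z,max ≈ 0.4833ℏ

For 9k, l = 7.
cos θ_min = 7/√56, so θ_min ≈ 20.70°.
There are 2l+1 = 15 values of m_l.
|L| − L_z,max = (2√14 − 7)ℏ ≈ 0.4833ℏ.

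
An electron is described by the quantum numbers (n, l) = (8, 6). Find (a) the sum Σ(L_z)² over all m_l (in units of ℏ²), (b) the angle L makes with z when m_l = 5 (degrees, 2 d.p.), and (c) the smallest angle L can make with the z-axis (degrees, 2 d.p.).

Σ m_l² = 182, so Σ(L_z)² = 182 ℏ².
For m_l = 5: cos θ = 5/√42, θ ≈ 39.51°.
cos θ_min = 6/√42, so θ_min ≈ 22.21°.

Σ(L_z)² = 182 ℏ²; θ(m_l=5) ≈ 39.51°; θ_min ≈ 22.21°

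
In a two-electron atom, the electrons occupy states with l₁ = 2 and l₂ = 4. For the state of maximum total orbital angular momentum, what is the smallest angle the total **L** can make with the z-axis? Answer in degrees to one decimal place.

Angular momentum addition gives L = |l₁ − l₂|, …, l₁ + l₂.
Allowed values: L = 2, 3, 4, 5, 6.
The maximum is L = 6, with |L_tot| = ℏ√(6·7) = √42 ℏ.
The minimum angle with z is arccos(6/√42) ≈ 22.2°.

θ_min ≈ 22.2°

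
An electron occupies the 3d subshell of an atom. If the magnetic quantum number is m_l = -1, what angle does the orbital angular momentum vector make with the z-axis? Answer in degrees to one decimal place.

3d means n = 3, l = 2.
|L|² = l(l+1)ℏ² = 6ℏ², so |L| = √6 ℏ.
L_z = m_l ℏ = −1ℏ.
cos θ = L_z/|L| = -1/√6, so θ ≈ 114.1°.

θ ≈ 114.1°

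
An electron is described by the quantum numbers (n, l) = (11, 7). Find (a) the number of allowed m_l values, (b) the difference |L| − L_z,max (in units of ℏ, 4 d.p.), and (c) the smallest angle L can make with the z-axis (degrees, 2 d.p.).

15 values; |L|−L_z,max ≈ 0.4833ℏ; θ_min ≈ 20.70°

There are 2l+1 = 15 values of m_l.
|L| − L_z,max = (2√14 − 7)ℏ ≈ 0.4833ℏ.
cos θ_min = 7/√56, so θ_min ≈ 20.70°.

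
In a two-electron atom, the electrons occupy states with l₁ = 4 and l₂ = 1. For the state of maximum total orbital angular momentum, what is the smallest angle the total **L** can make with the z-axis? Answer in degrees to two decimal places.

By the triangle rule, |l₁ − l₂| ≤ L ≤ l₁ + l₂.
So L can be 3, 4, 5.
The maximum is L = 5, with |L_tot| = ℏ√(5·6) = √30 ℏ.
The minimum angle with z is arccos(5/√30) ≈ 24.09°.

θ_min ≈ 24.09°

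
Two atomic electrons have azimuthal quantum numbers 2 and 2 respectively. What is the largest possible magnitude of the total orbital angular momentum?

By the triangle rule, |l₁ − l₂| ≤ L ≤ l₁ + l₂.
Allowed values: L = 0, 1, 2, 3, 4.
The largest magnitude corresponds to L = 4: |L_tot| = ℏ√(4·5) = 2√5 ℏ.

|L_tot|_max = 2√5 ℏ ≈ 4.472ℏ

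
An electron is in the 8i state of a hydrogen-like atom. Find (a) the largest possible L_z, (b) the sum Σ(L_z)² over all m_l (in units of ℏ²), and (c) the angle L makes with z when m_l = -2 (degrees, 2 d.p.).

The 8i subshell has l = 6.
L_z,max = lℏ = 6ℏ.
Σ m_l² = 182, so Σ(L_z)² = 182 ℏ².
For m_l = -2: cos θ = -2/√42, θ ≈ 107.98°.

L_z,max = 6ℏ; Σ(L_z)² = 182 ℏ²; θ(m_l=-2) ≈ 107.98°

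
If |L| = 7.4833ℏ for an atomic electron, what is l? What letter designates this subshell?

l = 7 (k orbital)

Since |L|² = l(l+1)ℏ², l(l+1) = 56.
The positive root is l = 7.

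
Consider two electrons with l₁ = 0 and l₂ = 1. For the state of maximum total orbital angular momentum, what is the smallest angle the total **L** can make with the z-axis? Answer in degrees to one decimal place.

The total orbital quantum number L ranges from |l₁ − l₂| to l₁ + l₂ in integer steps.
Allowed values: L = 1.
The maximum is L = 1, with |L_tot| = ℏ√(1·2) = √2 ℏ.
The minimum angle with z is arccos(1/√2) ≈ 45.0°.

θ_min ≈ 45.0°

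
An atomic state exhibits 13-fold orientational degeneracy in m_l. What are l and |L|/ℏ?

l = 6, |L| = √42 ℏ ≈ 6.481ℏ

2l + 1 = 13 ⇒ l = 6.
|L| = ℏ√(l(l+1)) = ℏ√(6·7) = √42 ℏ.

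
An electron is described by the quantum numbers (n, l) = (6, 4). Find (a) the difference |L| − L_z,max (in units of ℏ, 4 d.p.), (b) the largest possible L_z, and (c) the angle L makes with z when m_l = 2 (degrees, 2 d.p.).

|L| − L_z,max = (2√5 − 4)ℏ ≈ 0.4721ℏ.
L_z,max = lℏ = 4ℏ.
For m_l = 2: cos θ = 2/√20, θ ≈ 63.43°.

|L|−L_z,max ≈ 0.4721ℏ; L_z,max = 4ℏ; θ(m_l=2) ≈ 63.43°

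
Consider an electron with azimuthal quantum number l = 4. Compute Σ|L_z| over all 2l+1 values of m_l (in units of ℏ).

Σ|L_z| = 20 ℏ

The allowed m_l values are -4, -3, -2, -1, 0, 1, 2, 3, 4.
Σ|m_l| = 2·4(4+1)/2 = 20.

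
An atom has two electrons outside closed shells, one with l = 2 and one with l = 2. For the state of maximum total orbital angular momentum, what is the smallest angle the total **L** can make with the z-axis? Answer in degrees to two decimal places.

L runs from |2 − 2| = 0 to 2 + 2 = 4.
So L can be 0, 1, 2, 3, 4.
The maximum is L = 4, with |L_tot| = ℏ√(4·5) = 2√5 ℏ.
The minimum angle with z is arccos(4/√20) ≈ 26.57°.

θ_min ≈ 26.57°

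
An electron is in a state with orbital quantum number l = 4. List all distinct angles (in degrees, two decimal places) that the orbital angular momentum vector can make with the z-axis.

|L| = √(l(l+1)) ℏ = 2√5 ℏ.
cos θ = m_l/√20 for each m_l ∈ {-4, -3, -2, -1, 0, 1, 2, 3, 4}.

θ ∈ {26.57°, 47.87°, 63.43°, 77.08°, 90.00°, 102.92°, 116.57°, 132.13°, 153.43°}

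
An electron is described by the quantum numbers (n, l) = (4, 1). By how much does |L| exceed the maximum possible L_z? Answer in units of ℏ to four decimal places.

|L| = √2 ℏ ≈ 1.4142ℏ, while L_z,max = lℏ = 1ℏ.
The difference is (√2 − 1)ℏ ≈ 0.4142ℏ.

|L| − L_z,max ≈ 0.4142ℏ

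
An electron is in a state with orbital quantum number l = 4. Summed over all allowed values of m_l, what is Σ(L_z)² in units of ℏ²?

The allowed m_l values are -4, -3, -2, -1, 0, 1, 2, 3, 4.
Σ m_l² = l(l+1)(2l+1)/3 = 4·5·9/3 = 60.

Σ(L_z)² = 60 ℏ²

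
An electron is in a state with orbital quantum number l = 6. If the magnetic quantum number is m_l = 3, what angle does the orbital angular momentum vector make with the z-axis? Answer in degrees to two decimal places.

|L|² = l(l+1)ℏ² = 42ℏ², so |L| = √42 ℏ.
L_z = m_l ℏ = 3ℏ.
cos θ = L_z/|L| = 3/√42, so θ ≈ 62.42°.

θ ≈ 62.42°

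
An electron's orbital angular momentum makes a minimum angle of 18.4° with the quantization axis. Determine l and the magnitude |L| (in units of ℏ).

cos θ_min = l/√(l(l+1)) = √(l/(l+1)), so l/(l+1) = cos²(18.4°) = 0.9004.
Solving: l = 9.
Then |L| = ℏ√(9·10) = 3√10 ℏ.

l = 9, |L| = 3√10 ℏ ≈ 9.487ℏ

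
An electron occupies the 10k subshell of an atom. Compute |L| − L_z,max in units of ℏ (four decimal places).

|L| − L_z,max ≈ 0.4833ℏ

10k means n = 10, l = 7.
|L| = 2√14 ℏ ≈ 7.4833ℏ, while L_z,max = lℏ = 7ℏ.
The difference is (2√14 − 7)ℏ ≈ 0.4833ℏ.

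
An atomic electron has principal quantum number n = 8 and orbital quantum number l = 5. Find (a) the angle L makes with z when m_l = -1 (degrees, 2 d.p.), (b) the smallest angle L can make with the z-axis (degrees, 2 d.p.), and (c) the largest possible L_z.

θ(m_l=-1) ≈ 100.52°; θ_min ≈ 24.09°; L_z,max = 5ℏ

For m_l = -1: cos θ = -1/√30, θ ≈ 100.52°.
cos θ_min = 5/√30, so θ_min ≈ 24.09°.
L_z,max = lℏ = 5ℏ.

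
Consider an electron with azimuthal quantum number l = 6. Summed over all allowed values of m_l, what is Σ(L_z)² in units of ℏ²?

m_l ∈ {-6, -5, -4, -3, -2, -1, 0, 1, 2, 3, 4, 5, 6}.
Σ m_l² = l(l+1)(2l+1)/3 = 6·7·13/3 = 182.

Σ(L_z)² = 182 ℏ²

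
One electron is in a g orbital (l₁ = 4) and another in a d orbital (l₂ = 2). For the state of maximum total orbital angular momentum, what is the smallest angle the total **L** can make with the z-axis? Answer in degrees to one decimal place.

θ_min ≈ 22.2°

By the triangle rule, |l₁ − l₂| ≤ L ≤ l₁ + l₂.
Allowed values: L = 2, 3, 4, 5, 6.
The maximum is L = 6, with |L_tot| = ℏ√(6·7) = √42 ℏ.
The minimum angle with z is arccos(6/√42) ≈ 22.2°.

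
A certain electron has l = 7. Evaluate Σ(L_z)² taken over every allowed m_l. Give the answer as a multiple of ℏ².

The allowed m_l values are -7, -6, -5, -4, -3, -2, -1, 0, 1, 2, 3, 4, 5, 6, 7.
Σ m_l² = l(l+1)(2l+1)/3 = 7·8·15/3 = 280.

Σ(L_z)² = 280 ℏ²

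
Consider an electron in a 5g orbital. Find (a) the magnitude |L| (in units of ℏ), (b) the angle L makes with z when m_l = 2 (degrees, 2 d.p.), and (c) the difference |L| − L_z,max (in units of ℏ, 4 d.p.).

|L| = 2√5 ℏ ≈ 4.472ℏ; θ(m_l=2) ≈ 63.43°; |L|−L_z,max ≈ 0.4721ℏ

The 5g subshell has l = 4.
|L| = ℏ√(4·5) = 2√5 ℏ ≈ 4.472ℏ.
For m_l = 2: cos θ = 2/√20, θ ≈ 63.43°.
|L| − L_z,max = (2√5 − 4)ℏ ≈ 0.4721ℏ.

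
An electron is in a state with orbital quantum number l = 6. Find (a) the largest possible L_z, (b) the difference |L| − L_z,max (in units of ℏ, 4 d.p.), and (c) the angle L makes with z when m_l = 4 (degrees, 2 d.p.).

L_z,max = 6ℏ; |L|−L_z,max ≈ 0.4807ℏ; θ(m_l=4) ≈ 51.89°

L_z,max = lℏ = 6ℏ.
|L| − L_z,max = (√42 − 6)ℏ ≈ 0.4807ℏ.
For m_l = 4: cos θ = 4/√42, θ ≈ 51.89°.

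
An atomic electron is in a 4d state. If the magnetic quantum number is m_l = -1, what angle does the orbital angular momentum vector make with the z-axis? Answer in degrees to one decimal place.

θ ≈ 114.1°

4d means n = 4, l = 2.
|L| = √(l(l+1)) ℏ = √6 ℏ.
L_z = m_l ℏ = −1ℏ.
cos θ = L_z/|L| = -1/√6, so θ ≈ 114.1°.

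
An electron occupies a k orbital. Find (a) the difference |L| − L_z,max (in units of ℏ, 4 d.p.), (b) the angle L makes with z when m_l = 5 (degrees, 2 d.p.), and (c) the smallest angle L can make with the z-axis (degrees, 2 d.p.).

The letter k corresponds to l = 7.
|L| − L_z,max = (2√14 − 7)ℏ ≈ 0.4833ℏ.
For m_l = 5: cos θ = 5/√56, θ ≈ 48.08°.
cos θ_min = 7/√56, so θ_min ≈ 20.70°.

|L|−L_z,max ≈ 0.4833ℏ; θ(m_l=5) ≈ 48.08°; θ_min ≈ 20.70°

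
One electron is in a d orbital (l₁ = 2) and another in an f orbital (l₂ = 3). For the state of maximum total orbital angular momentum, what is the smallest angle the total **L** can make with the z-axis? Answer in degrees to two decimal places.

By the triangle rule, |l₁ − l₂| ≤ L ≤ l₁ + l₂.
L ∈ {1, 2, 3, 4, 5}.
The maximum is L = 5, with |L_tot| = ℏ√(5·6) = √30 ℏ.
The minimum angle with z is arccos(5/√30) ≈ 24.09°.

θ_min ≈ 24.09°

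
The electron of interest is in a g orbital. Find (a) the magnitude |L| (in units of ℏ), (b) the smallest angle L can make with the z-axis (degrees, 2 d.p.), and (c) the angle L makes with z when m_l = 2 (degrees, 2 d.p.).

A g state has l = 4.
|L| = ℏ√(4·5) = 2√5 ℏ ≈ 4.472ℏ.
cos θ_min = 4/√20, so θ_min ≈ 26.57°.
For m_l = 2: cos θ = 2/√20, θ ≈ 63.43°.

|L| = 2√5 ℏ ≈ 4.472ℏ; θ_min ≈ 26.57°; θ(m_l=2) ≈ 63.43°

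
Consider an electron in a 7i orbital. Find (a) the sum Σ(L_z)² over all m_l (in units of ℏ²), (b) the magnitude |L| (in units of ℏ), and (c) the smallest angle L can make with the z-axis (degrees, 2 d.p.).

For 7i, l = 6.
Σ m_l² = 182, so Σ(L_z)² = 182 ℏ².
|L| = ℏ√(6·7) = √42 ℏ ≈ 6.481ℏ.
cos θ_min = 6/√42, so θ_min ≈ 22.21°.

Σ(L_z)² = 182 ℏ²; |L| = √42 ℏ ≈ 6.481ℏ; θ_min ≈ 22.21°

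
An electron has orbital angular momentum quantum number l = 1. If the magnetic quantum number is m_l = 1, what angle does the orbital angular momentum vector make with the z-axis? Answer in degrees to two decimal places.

|L|² = l(l+1)ℏ² = 2ℏ², so |L| = √2 ℏ.
L_z = m_l ℏ = 1ℏ.
cos θ = L_z/|L| = 1/√2, so θ ≈ 45.00°.

θ ≈ 45.00°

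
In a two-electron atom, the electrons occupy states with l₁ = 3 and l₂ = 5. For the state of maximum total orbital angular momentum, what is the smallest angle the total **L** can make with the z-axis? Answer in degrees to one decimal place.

θ_min ≈ 19.5°

The total orbital quantum number L ranges from |l₁ − l₂| to l₁ + l₂ in integer steps.
So L can be 2, 3, 4, 5, 6, 7, 8.
The maximum is L = 8, with |L_tot| = ℏ√(8·9) = 6√2 ℏ.
The minimum angle with z is arccos(8/√72) ≈ 19.5°.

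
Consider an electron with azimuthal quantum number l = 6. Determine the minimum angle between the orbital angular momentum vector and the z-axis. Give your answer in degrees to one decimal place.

θ_min ≈ 22.2°

|L| = ℏ√(l(l+1)) = √42 ℏ.
The smallest angle corresponds to the largest L_z, i.e. m_l = l = 6, giving L_z = 6ℏ.
cos θ_min = 6/√42, so θ_min ≈ 22.2°.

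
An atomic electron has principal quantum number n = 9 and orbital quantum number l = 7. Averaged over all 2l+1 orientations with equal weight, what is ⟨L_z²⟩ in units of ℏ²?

⟨L_z²⟩ = 18.67 ℏ²

m_l ∈ {-7, -6, -5, -4, -3, -2, -1, 0, 1, 2, 3, 4, 5, 6, 7}.
⟨L_z²⟩ = ℏ²·(Σ m_l²)/(2l+1) = ℏ²·280/15 = 18.67ℏ².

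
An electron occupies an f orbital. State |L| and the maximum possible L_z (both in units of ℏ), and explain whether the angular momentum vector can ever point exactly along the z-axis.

For an f orbital, l = 3.
|L| = 2√3 ℏ ≈ 3.4641ℏ, while L_z,max = lℏ = 3ℏ.
Since |L| > L_z,max, the vector can never point exactly along z; the closest it comes is θ_min = arccos(3/√12) ≈ 30.0°.

No: L_z,max = 3ℏ < |L| = 2√3 ℏ ≈ 3.464ℏ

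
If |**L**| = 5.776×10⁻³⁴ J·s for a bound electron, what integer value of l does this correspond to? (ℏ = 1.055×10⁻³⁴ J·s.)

Dividing by ℏ: |L|/ℏ ≈ 5.475.
(|L|/ℏ)² = l(l+1) ≈ 29.97 ⇒ l = 5.

l = 5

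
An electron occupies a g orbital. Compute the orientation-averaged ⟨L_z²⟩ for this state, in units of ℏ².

⟨L_z²⟩ = 6.667 ℏ²

The letter g corresponds to l = 4.
m_l ∈ {-4, -3, -2, -1, 0, 1, 2, 3, 4}.
⟨L_z²⟩ = ℏ²·(Σ m_l²)/(2l+1) = ℏ²·60/9 = 6.667ℏ².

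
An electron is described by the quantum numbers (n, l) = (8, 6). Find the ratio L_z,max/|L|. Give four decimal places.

|L| = √42 ℏ ≈ 6.4807ℏ, while L_z,max = lℏ = 6ℏ.
L_z,max/|L| = 6/√42 = 0.9258.

L_z,max/|L| = 0.9258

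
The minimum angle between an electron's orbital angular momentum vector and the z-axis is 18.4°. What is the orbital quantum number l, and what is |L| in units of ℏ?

l = 9, |L| = 3√10 ℏ ≈ 9.487ℏ

cos²θ_min = l/(l+1) = 0.9004.
l = cos²θ/sin²θ ≈ 9.
Then |L| = ℏ√(9·10) = 3√10 ℏ.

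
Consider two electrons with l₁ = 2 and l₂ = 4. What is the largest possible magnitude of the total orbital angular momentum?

L runs from |2 − 4| = 2 to 2 + 4 = 6.
L ∈ {2, 3, 4, 5, 6}.
The largest magnitude corresponds to L = 6: |L_tot| = ℏ√(6·7) = √42 ℏ.

|L_tot|_max = √42 ℏ ≈ 6.481ℏ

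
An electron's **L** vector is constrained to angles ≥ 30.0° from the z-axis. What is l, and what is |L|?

cos θ_min = l/√(l(l+1)) = √(l/(l+1)), so l/(l+1) = cos²(30.0°) = 0.7500.
Thus l = 0.7500/(1 − 0.7500) ≈ 3.
Then |L| = ℏ√(3·4) = 2√3 ℏ.

l = 3, |L| = 2√3 ℏ ≈ 3.464ℏ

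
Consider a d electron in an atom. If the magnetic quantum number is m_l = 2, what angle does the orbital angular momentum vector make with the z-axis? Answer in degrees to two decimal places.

θ ≈ 35.26°

For a d orbital, l = 2.
|L| = √(l(l+1)) ℏ = √6 ℏ.
L_z = m_l ℏ = 2ℏ.
cos θ = L_z/|L| = 2/√6, so θ ≈ 35.26°.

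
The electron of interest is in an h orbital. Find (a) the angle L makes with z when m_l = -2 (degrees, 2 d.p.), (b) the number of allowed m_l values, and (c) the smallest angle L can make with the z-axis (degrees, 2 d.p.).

The letter h corresponds to l = 5.
For m_l = -2: cos θ = -2/√30, θ ≈ 111.42°.
There are 2l+1 = 11 values of m_l.
cos θ_min = 5/√30, so θ_min ≈ 24.09°.

θ(m_l=-2) ≈ 111.42°; 11 values; θ_min ≈ 24.09°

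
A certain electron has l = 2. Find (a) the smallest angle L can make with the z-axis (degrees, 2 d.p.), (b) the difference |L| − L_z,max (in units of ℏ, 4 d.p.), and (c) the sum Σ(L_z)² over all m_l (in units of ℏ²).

θ_min ≈ 35.26°; |L|−L_z,max ≈ 0.4495ℏ; Σ(L_z)² = 10 ℏ²

cos θ_min = 2/√6, so θ_min ≈ 35.26°.
|L| − L_z,max = (√6 − 2)ℏ ≈ 0.4495ℏ.
Σ m_l² = 10, so Σ(L_z)² = 10 ℏ².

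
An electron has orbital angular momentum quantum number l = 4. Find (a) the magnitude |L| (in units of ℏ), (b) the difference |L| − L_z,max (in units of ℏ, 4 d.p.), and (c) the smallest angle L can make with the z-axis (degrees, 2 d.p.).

|L| = 2√5 ℏ ≈ 4.472ℏ; |L|−L_z,max ≈ 0.4721ℏ; θ_min ≈ 26.57°

|L| = ℏ√(4·5) = 2√5 ℏ ≈ 4.472ℏ.
|L| − L_z,max = (2√5 − 4)ℏ ≈ 0.4721ℏ.
cos θ_min = 4/√20, so θ_min ≈ 26.57°.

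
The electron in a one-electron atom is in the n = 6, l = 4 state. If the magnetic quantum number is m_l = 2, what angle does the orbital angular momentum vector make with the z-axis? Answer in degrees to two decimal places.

|L|² = l(l+1)ℏ² = 20ℏ², so |L| = 2√5 ℏ.
L_z = m_l ℏ = 2ℏ.
cos θ = L_z/|L| = 2/√20, so θ ≈ 63.43°.

θ ≈ 63.43°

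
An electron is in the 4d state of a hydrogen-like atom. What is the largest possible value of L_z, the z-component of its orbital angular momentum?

4d means n = 4, l = 2.
L_z = m_l ℏ with m_l ∈ {−2, …, 2}; the maximum is m_l = 2.

L_z,max = 2ℏ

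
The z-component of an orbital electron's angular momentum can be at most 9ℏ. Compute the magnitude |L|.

|L| = 3√10 ℏ ≈ 9.487ℏ

The maximum L_z equals lℏ, giving l = 9.
|L| = ℏ√(l(l+1)) = 3√10 ℏ.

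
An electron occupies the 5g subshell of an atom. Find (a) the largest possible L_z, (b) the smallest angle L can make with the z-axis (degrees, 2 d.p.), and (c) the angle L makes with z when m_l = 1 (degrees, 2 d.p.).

The 5g subshell has l = 4.
L_z,max = lℏ = 4ℏ.
cos θ_min = 4/√20, so θ_min ≈ 26.57°.
For m_l = 1: cos θ = 1/√20, θ ≈ 77.08°.

L_z,max = 4ℏ; θ_min ≈ 26.57°; θ(m_l=1) ≈ 77.08°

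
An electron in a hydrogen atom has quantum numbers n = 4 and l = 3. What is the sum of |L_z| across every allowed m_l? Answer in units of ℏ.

m_l ∈ {-3, -2, -1, 0, 1, 2, 3}.
Σ|m_l| = 2·3(3+1)/2 = 12.

Σ|L_z| = 12 ℏ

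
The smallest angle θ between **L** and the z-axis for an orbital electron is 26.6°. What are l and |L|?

l = 4, |L| = 2√5 ℏ ≈ 4.472ℏ

cos θ_min = l/√(l(l+1)) = √(l/(l+1)), so l/(l+1) = cos²(26.6°) = 0.7995.
Thus l = 0.7995/(1 − 0.7995) ≈ 4.
Then |L| = ℏ√(4·5) = 2√5 ℏ.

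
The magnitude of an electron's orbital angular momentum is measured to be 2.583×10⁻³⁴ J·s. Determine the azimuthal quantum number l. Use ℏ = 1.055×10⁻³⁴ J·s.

l = 2

Dividing by ℏ: |L|/ℏ ≈ 2.448.
(|L|/ℏ)² = l(l+1) ≈ 5.99 ⇒ l = 2.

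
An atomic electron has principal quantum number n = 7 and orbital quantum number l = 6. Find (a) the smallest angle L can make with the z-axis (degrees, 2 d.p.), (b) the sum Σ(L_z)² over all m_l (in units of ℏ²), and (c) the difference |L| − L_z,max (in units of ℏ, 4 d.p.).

cos θ_min = 6/√42, so θ_min ≈ 22.21°.
Σ m_l² = 182, so Σ(L_z)² = 182 ℏ².
|L| − L_z,max = (√42 − 6)ℏ ≈ 0.4807ℏ.

θ_min ≈ 22.21°; Σ(L_z)² = 182 ℏ²; |L|−L_z,max ≈ 0.4807ℏ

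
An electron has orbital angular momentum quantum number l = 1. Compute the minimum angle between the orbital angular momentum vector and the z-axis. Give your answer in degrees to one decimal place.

|L| = ℏ√(l(l+1)) = √2 ℏ.
The smallest angle corresponds to the largest L_z, i.e. m_l = l = 1, giving L_z = 1ℏ.
cos θ_min = 1/√2, so θ_min ≈ 45.0°.

θ_min ≈ 45.0°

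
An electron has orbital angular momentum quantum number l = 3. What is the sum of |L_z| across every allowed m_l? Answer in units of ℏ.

Σ|L_z| = 12 ℏ

m_l ∈ {-3, -2, -1, 0, 1, 2, 3}.
Σ|m_l| = 2·3(3+1)/2 = 12.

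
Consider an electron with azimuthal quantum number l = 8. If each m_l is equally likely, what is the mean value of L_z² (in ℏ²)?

⟨L_z²⟩ = 24 ℏ²

m_l runs from −8 to 8, i.e. {-8, -7, -6, -5, -4, -3, -2, -1, 0, 1, 2, 3, 4, 5, 6, 7, 8}.
⟨L_z²⟩ = ℏ²·(Σ m_l²)/(2l+1) = ℏ²·408/17 = 24ℏ².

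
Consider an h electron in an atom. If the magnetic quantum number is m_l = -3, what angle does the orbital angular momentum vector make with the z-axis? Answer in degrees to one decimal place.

The letter h corresponds to l = 5.
|L| = ℏ√(l(l+1)) = √30 ℏ.
L_z = m_l ℏ = −3ℏ.
cos θ = L_z/|L| = -3/√30, so θ ≈ 123.2°.

θ ≈ 123.2°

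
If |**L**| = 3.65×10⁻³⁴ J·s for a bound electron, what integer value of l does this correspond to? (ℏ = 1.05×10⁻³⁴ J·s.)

l = 3

In units of ℏ, |L| ≈ 3.476.
Set l(l+1) = 12.08; the integer solution is l = 3.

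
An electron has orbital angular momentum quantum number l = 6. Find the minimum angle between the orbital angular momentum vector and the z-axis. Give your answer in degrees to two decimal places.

θ_min ≈ 22.21°

|L|² = l(l+1)ℏ² = 42ℏ², so |L| = √42 ℏ.
The smallest angle corresponds to the largest L_z, i.e. m_l = l = 6, giving L_z = 6ℏ.
cos θ_min = 6/√42, so θ_min ≈ 22.21°.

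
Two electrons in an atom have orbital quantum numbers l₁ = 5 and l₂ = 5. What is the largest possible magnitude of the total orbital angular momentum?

Angular momentum addition gives L = |l₁ − l₂|, …, l₁ + l₂.
L ∈ {0, 1, 2, 3, 4, 5, 6, 7, 8, 9, 10}.
The largest magnitude corresponds to L = 10: |L_tot| = ℏ√(10·11) = √110 ℏ.

|L_tot|_max = √110 ℏ ≈ 10.488ℏ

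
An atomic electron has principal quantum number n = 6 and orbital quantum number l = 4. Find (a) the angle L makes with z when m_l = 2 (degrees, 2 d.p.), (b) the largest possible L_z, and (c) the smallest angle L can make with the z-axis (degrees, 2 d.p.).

θ(m_l=2) ≈ 63.43°; L_z,max = 4ℏ; θ_min ≈ 26.57°

For m_l = 2: cos θ = 2/√20, θ ≈ 63.43°.
L_z,max = lℏ = 4ℏ.
cos θ_min = 4/√20, so θ_min ≈ 26.57°.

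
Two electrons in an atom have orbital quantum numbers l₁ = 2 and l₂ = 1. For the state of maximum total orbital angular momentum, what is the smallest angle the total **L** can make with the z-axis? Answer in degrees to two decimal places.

θ_min ≈ 30.00°

By the triangle rule, |l₁ − l₂| ≤ L ≤ l₁ + l₂.
L ∈ {1, 2, 3}.
The maximum is L = 3, with |L_tot| = ℏ√(3·4) = 2√3 ℏ.
The minimum angle with z is arccos(3/√12) ≈ 30.00°.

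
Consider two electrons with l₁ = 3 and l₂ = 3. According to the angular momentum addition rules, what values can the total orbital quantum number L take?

L runs from |3 − 3| = 0 to 3 + 3 = 6.
Allowed values: L = 0, 1, 2, 3, 4, 5, 6.

L = 0, 1, 2, 3, 4, 5, 6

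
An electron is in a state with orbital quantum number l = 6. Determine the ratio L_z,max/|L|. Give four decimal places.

|L| = √42 ℏ ≈ 6.4807ℏ, while L_z,max = lℏ = 6ℏ.
L_z,max/|L| = 6/√42 = 0.9258.

L_z,max/|L| = 0.9258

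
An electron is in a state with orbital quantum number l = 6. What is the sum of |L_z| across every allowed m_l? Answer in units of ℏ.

m_l runs from −6 to 6, i.e. {-6, -5, -4, -3, -2, -1, 0, 1, 2, 3, 4, 5, 6}.
Σ|m_l| = 2(1+2+…+6) = 42.

Σ|L_z| = 42 ℏ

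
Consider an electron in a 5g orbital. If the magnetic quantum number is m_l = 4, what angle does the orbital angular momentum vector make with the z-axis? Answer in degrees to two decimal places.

θ ≈ 26.57°

5g means n = 5, l = 4.
|L| = ℏ√(l(l+1)) = 2√5 ℏ.
L_z = m_l ℏ = 4ℏ.
cos θ = L_z/|L| = 4/√20, so θ ≈ 26.57°.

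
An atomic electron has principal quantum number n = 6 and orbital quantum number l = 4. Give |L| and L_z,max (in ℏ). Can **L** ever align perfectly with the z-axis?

No: L_z,max = 4ℏ < |L| = 2√5 ℏ ≈ 4.472ℏ

|L| = 2√5 ℏ ≈ 4.4721ℏ, while L_z,max = lℏ = 4ℏ.
Since |L| > L_z,max, the vector can never point exactly along z; the closest it comes is θ_min = arccos(4/√20) ≈ 26.6°.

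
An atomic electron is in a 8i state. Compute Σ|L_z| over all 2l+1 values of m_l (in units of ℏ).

The 8i subshell has l = 6.
m_l ∈ {-6, -5, -4, -3, -2, -1, 0, 1, 2, 3, 4, 5, 6}.
Σ|m_l| = l(l+1) = 42.

Σ|L_z| = 42 ℏ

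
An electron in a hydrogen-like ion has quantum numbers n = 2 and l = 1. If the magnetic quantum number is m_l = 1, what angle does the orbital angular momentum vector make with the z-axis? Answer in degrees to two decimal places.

θ ≈ 45.00°

|L|² = l(l+1)ℏ² = 2ℏ², so |L| = √2 ℏ.
L_z = m_l ℏ = 1ℏ.
cos θ = L_z/|L| = 1/√2, so θ ≈ 45.00°.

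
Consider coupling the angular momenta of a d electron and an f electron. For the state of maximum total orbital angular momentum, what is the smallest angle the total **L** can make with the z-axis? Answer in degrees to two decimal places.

The total orbital quantum number L ranges from |l₁ − l₂| to l₁ + l₂ in integer steps.
So L can be 1, 2, 3, 4, 5.
The maximum is L = 5, with |L_tot| = ℏ√(5·6) = √30 ℏ.
The minimum angle with z is arccos(5/√30) ≈ 24.09°.

θ_min ≈ 24.09°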